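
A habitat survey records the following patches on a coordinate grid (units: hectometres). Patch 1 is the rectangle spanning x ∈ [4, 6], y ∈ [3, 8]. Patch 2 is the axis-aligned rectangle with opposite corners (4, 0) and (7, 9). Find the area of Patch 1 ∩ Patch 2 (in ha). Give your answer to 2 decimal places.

10.00

|Patch 1∩Patch 2|: x∈[4,6], y∈[3,8] → 2·5 = 10.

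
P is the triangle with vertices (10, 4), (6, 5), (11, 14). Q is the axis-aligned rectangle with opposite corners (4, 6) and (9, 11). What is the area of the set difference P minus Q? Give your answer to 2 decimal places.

|P| = 20.5, |P∩Q| = 5.3778.
|P ∖ Q| = |P| − |P∩Q| = 20.5 − 5.3778 = 15.12.

15.12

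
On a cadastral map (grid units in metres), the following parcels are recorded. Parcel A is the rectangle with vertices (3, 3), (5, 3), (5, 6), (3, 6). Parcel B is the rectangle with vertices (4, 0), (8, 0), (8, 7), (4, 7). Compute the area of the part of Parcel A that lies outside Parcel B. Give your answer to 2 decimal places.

3.00

|Parcel A∩Parcel B|: x∈[4,5], y∈[3,6] → 1·3 = 3.
|Parcel A| = 6.
|Parcel A ∖ Parcel B| = |Parcel A| − |Parcel A∩Parcel B| = 6 − 3 = 3.00.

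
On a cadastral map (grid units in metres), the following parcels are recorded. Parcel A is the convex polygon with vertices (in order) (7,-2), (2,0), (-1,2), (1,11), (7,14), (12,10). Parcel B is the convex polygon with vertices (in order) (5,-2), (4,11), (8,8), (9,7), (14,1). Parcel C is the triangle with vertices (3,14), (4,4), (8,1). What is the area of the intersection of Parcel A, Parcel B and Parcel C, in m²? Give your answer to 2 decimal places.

The intersection is the polygon with vertices (4,11), (4.216,10.838), (8,1), (4.571,3.571).
By the shoelace formula its area is 12.76.

12.76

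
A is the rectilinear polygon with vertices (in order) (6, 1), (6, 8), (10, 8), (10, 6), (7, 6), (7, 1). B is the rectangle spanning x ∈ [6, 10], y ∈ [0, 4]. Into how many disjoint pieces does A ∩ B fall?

1

A ∩ B is a single connected region.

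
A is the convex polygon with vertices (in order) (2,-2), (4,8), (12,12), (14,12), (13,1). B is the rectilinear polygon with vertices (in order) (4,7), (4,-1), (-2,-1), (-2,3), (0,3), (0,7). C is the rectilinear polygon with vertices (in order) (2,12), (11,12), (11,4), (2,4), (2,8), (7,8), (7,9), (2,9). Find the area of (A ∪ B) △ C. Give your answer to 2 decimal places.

|A ∪ B| = 141.
|(A ∪ B) ∩ C| = 44.35.
|(A ∪ B) △ C| = 141 + 67 − 88.7 = 119.30.

119.30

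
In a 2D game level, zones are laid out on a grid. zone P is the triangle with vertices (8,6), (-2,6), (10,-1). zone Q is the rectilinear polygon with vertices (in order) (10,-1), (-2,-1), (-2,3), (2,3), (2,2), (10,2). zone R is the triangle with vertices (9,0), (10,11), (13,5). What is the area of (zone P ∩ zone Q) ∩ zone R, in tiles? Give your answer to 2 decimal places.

The region (zone P ∩ zone Q) ∩ zone R is the polygon with vertices (9.526,0.658), (9,0), (9.172,1.897).
By the shoelace formula its area is 0.44.

0.44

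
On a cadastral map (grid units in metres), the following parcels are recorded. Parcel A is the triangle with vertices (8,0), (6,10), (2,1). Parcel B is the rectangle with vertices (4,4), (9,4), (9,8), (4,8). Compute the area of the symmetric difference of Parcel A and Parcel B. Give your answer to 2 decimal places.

29.38

|Parcel A| = 29, |Parcel B| = 20, |Parcel A∩Parcel B| = 9.8111.
|Parcel A △ Parcel B| = |Parcel A| + |Parcel B| − 2·|Parcel A∩Parcel B| = 29 + 20 − 19.6222 = 29.38.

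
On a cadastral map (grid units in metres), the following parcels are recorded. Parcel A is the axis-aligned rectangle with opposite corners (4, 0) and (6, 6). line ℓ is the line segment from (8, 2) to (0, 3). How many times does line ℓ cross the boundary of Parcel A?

The segment meets the boundary at (4,2.5), (6,2.25).

2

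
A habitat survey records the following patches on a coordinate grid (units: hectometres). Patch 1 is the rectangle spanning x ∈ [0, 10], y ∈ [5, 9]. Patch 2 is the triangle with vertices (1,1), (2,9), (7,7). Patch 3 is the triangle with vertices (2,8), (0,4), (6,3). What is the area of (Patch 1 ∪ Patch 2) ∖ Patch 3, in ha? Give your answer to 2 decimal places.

37.20

|Patch 1 ∪ Patch 2| = 47.
|(Patch 1 ∪ Patch 2) ∩ Patch 3| = 9.801.
|(Patch 1 ∪ Patch 2) ∖ Patch 3| = 47 − 9.801 = 37.20.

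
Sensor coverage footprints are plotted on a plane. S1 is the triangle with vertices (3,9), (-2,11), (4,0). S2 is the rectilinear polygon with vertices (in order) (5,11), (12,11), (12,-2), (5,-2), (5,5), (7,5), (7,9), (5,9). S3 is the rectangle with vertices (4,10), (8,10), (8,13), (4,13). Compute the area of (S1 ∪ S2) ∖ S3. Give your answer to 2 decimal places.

|S1 ∪ S2| = 104.5.
|(S1 ∪ S2) ∩ S3| = 3.
|(S1 ∪ S2) ∖ S3| = 104.5 − 3 = 101.50.

101.50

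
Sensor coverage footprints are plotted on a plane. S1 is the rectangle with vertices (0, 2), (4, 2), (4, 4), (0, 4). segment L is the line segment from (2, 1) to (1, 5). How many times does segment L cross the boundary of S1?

2

The segment meets the boundary at (1.25,4), (1.75,2).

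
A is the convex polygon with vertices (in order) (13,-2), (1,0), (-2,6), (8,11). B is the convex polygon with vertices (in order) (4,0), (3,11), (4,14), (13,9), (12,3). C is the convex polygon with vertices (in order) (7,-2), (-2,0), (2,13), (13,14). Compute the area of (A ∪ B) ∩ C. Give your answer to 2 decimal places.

109.93

|A ∪ B| = 147.3102.
|(A ∪ B) ∩ C| = 109.93.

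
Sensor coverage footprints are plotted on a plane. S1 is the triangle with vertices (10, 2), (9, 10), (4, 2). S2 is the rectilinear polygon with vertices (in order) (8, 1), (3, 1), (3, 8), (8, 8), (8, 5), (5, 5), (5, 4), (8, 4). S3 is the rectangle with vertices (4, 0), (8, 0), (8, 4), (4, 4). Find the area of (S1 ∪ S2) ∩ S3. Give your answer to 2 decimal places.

The region (S1 ∪ S2) ∩ S3 is the polygon with vertices (8,1), (4,1), (4,4), (5,4), (5.25,4), (8,4), (8,2).
By the shoelace formula its area is 12.00.

12.00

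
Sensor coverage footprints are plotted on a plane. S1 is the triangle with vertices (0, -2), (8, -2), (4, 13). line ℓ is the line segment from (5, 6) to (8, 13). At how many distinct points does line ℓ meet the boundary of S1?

1

The segment meets the boundary at (5.534,7.247).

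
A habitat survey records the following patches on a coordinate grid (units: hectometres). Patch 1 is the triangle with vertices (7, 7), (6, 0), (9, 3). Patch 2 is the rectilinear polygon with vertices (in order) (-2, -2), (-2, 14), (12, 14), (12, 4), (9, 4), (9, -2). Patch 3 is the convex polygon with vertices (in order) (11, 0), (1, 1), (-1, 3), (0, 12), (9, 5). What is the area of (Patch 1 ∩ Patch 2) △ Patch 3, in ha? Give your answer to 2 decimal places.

71.38

|Patch 1 ∩ Patch 2| = 9.
|(Patch 1 ∩ Patch 2) ∩ Patch 3| = 8.8105.
|(Patch 1 ∩ Patch 2) △ Patch 3| = 9 + 80 − 17.6209 = 71.38.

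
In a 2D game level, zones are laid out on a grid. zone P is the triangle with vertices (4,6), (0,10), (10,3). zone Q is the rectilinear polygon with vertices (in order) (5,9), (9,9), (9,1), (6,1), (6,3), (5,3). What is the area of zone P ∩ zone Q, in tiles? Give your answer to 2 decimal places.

2.40

The intersection is the polygon with vertices (9,3.7), (9,3.5), (5,5.5), (5,6.5).
By the shoelace formula its area is 2.40.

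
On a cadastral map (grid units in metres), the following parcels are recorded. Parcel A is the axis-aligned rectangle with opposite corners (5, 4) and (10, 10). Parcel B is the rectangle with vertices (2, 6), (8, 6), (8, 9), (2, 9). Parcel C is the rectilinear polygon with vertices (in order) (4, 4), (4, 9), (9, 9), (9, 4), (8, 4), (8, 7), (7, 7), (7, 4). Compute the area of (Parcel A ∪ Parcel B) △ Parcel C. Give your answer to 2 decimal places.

|Parcel A ∪ Parcel B| = 39.
|(Parcel A ∪ Parcel B) ∩ Parcel C| = 20.
|(Parcel A ∪ Parcel B) △ Parcel C| = 39 + 22 − 40 = 21.00.

21.00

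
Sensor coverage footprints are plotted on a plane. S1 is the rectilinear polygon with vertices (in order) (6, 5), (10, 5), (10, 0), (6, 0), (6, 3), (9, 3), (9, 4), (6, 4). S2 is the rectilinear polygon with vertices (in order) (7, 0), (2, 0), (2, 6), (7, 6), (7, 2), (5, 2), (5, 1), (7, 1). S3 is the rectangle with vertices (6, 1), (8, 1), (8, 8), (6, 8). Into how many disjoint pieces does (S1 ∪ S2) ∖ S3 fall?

1

(S1 ∪ S2) ∖ S3 is a single connected region.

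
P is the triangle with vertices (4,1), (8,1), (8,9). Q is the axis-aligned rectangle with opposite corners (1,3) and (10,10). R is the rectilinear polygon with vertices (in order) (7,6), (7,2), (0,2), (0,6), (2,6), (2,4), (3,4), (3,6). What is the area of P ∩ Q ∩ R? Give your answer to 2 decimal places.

The intersection is the polygon with vertices (5,3), (6.5,6), (7,6), (7,3).
By the shoelace formula its area is 3.75.

3.75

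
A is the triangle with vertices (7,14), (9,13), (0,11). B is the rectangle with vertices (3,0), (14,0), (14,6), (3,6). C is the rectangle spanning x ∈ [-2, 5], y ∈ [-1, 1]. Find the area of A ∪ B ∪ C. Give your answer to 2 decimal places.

84.50

By inclusion–exclusion:
Individual areas: |A| = 6.5, |B| = 66, |C| = 14.
|A∩B| = 0.
|A∩C| = 0.
|B∩C|: x∈[3,5], y∈[0,1] → 2·1 = 2.
|A∩B∩C| = 0.
|A ∪ B ∪ C| = 86.5 − 2 + 0 = 84.50.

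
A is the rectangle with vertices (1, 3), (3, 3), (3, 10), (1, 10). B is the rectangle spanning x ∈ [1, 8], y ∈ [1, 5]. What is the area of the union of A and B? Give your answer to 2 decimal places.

By inclusion–exclusion:
Individual areas: |A| = 14, |B| = 28.
|A∩B|: x∈[1,3], y∈[3,5] → 2·2 = 4.
|A ∪ B| = 42 − 4 = 38.00.

38.00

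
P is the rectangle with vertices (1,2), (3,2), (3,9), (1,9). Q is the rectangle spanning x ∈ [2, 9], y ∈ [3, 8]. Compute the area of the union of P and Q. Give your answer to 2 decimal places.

By inclusion–exclusion:
Individual areas: |P| = 14, |Q| = 35.
|P∩Q|: x∈[2,3], y∈[3,8] → 1·5 = 5.
|P ∪ Q| = 49 − 5 = 44.00.

44.00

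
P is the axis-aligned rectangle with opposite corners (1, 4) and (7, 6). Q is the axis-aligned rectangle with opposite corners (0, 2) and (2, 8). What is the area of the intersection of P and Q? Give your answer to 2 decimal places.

2.00

|P∩Q|: x∈[1,2], y∈[4,6] → 1·2 = 2.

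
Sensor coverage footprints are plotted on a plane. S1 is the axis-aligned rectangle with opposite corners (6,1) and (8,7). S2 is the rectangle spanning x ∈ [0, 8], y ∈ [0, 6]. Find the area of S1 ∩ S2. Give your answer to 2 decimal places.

10.00

|S1∩S2|: x∈[6,8], y∈[1,6] → 2·5 = 10.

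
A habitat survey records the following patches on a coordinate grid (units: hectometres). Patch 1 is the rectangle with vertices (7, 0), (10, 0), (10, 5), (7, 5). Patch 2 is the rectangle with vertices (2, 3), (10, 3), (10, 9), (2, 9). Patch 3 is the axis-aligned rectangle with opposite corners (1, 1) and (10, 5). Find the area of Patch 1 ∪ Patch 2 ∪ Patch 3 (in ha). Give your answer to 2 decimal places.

By inclusion–exclusion:
Individual areas: |Patch 1| = 15, |Patch 2| = 48, |Patch 3| = 36.
|Patch 1∩Patch 2|: x∈[7,10], y∈[3,5] → 3·2 = 6.
|Patch 1∩Patch 3|: x∈[7,10], y∈[1,5] → 3·4 = 12.
|Patch 2∩Patch 3|: x∈[2,10], y∈[3,5] → 8·2 = 16.
|Patch 1∩Patch 2∩Patch 3| = 6.
|Patch 1 ∪ Patch 2 ∪ Patch 3| = 99 − 34 + 6 = 71.00.

71.00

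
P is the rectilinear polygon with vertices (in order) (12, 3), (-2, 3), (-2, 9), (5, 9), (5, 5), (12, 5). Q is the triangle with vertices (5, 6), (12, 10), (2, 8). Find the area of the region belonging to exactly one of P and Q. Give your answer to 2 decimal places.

|P| = 56, |Q| = 13, |P∩Q| = 3.9.
|P △ Q| = |P| + |Q| − 2·|P∩Q| = 56 + 13 − 7.8 = 61.20.

61.20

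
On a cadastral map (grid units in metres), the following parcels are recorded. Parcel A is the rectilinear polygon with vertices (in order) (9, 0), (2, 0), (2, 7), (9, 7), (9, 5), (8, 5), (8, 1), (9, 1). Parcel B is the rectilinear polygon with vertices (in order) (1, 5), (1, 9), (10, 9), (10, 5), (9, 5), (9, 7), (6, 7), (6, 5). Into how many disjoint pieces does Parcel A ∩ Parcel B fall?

1

Parcel A ∩ Parcel B is a single connected region.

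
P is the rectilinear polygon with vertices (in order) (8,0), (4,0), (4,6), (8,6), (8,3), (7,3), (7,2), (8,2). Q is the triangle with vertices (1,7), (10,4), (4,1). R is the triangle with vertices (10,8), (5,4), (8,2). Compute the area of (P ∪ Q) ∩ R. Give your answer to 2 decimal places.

|P ∪ Q| = 32.4167.
|(P ∪ Q) ∩ R| = 6.94.

6.94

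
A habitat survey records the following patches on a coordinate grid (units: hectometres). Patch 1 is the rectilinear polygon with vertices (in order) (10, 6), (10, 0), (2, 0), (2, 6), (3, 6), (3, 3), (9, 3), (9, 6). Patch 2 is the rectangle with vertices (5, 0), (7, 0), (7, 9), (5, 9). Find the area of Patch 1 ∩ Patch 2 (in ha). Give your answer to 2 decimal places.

6.00

The intersection is the polygon with vertices (5,0), (5,3), (7,3), (7,0).
By the shoelace formula its area is 6.00.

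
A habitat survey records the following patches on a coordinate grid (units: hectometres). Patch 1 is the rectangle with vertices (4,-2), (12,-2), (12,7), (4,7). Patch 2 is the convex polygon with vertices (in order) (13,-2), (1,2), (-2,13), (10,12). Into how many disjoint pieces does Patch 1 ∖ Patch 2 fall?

Patch 1 ∖ Patch 2 splits into 2 disjoint pieces (area 13.3333, area 2.0119).

2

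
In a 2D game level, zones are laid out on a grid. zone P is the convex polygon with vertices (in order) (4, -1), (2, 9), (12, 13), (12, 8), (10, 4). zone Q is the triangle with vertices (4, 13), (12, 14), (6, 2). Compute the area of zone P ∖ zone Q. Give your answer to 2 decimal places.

|zone P| = 81, |zone P∩zone Q| = 29.3803.
|zone P ∖ zone Q| = |zone P| − |zone P∩zone Q| = 81 − 29.3803 = 51.62.

51.62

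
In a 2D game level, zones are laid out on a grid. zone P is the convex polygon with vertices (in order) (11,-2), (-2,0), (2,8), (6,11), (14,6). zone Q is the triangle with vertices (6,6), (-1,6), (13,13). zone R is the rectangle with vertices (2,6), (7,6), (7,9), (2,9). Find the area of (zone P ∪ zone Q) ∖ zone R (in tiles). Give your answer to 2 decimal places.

121.56

|zone P ∪ zone Q| = 135.891.
|(zone P ∪ zone Q) ∩ zone R| = 14.3333.
|(zone P ∪ zone Q) ∖ zone R| = 135.891 − 14.3333 = 121.56.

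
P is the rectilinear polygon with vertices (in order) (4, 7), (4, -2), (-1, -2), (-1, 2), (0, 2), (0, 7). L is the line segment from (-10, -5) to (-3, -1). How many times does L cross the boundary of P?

The segment lies entirely outside P and never meets its boundary.

0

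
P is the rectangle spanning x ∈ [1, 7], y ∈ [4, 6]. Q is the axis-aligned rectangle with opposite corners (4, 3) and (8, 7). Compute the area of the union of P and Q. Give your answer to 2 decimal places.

By inclusion–exclusion:
Individual areas: |P| = 12, |Q| = 16.
|P∩Q|: x∈[4,7], y∈[4,6] → 3·2 = 6.
|P ∪ Q| = 28 − 6 = 22.00.

22.00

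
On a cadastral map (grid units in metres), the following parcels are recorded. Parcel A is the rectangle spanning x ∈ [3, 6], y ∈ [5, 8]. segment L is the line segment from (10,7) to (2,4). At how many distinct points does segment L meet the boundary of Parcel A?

2

The segment meets the boundary at (4.667,5), (6,5.5).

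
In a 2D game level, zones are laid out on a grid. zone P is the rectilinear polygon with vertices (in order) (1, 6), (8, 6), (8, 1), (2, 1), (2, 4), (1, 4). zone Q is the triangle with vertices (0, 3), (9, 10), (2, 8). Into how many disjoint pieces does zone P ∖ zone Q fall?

2

zone P ∖ zone Q splits into 2 disjoint pieces (area 0.05, area 28.8571).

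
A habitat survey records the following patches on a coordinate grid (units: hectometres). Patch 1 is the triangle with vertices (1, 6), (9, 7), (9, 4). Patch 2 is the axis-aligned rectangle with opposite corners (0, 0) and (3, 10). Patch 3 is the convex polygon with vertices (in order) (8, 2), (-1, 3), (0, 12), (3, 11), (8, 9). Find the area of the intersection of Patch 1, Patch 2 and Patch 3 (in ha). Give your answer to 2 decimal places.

The intersection is the polygon with vertices (3,5.5), (1,6), (3,6.25).
By the shoelace formula its area is 0.75.

0.75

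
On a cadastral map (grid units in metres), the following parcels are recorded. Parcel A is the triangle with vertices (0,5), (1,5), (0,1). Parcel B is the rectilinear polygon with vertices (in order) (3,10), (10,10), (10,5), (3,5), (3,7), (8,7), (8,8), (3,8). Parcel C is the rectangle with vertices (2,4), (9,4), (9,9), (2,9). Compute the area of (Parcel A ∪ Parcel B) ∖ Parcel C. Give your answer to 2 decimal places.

13.00

|Parcel A ∪ Parcel B| = 32.
|(Parcel A ∪ Parcel B) ∩ Parcel C| = 19.
|(Parcel A ∪ Parcel B) ∖ Parcel C| = 32 − 19 = 13.00.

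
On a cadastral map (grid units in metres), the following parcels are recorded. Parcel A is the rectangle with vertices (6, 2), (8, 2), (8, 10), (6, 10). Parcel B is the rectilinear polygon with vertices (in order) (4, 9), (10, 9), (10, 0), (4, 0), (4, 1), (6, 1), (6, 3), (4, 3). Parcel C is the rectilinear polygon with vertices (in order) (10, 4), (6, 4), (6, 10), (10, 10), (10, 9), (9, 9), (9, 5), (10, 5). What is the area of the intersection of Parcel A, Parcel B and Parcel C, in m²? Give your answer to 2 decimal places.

10.00

The intersection is the polygon with vertices (6,9), (8,9), (8,4), (6,4).
By the shoelace formula its area is 10.00.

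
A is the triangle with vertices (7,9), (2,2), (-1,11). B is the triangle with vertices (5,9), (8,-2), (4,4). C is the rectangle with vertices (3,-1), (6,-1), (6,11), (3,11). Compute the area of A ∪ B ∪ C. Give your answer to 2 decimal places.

60.96

By inclusion–exclusion:
Individual areas: |A| = 33, |B| = 13, |C| = 36.
|A∩B| = 1.8626.
|A∩C| = 12.375.
|B∩C| = 8.6667.
|A∩B∩C| = 1.8626.
|A ∪ B ∪ C| = 82 − 22.9042 + 1.8626 = 60.96.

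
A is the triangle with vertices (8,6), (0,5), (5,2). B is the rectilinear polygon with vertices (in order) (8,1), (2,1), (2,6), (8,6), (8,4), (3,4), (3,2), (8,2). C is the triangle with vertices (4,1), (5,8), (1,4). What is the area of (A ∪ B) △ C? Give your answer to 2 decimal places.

|A ∪ B| = 25.75.
|(A ∪ B) ∩ C| = 8.7387.
|(A ∪ B) △ C| = 25.75 + 12 − 17.4774 = 20.27.

20.27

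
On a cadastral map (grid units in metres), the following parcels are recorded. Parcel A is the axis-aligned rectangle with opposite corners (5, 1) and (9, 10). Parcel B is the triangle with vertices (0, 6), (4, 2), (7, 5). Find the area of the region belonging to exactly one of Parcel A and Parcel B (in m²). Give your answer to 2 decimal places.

|Parcel A| = 36, |Parcel B| = 12, |Parcel A∩Parcel B| = 2.2857.
|Parcel A △ Parcel B| = |Parcel A| + |Parcel B| − 2·|Parcel A∩Parcel B| = 36 + 12 − 4.5714 = 43.43.

43.43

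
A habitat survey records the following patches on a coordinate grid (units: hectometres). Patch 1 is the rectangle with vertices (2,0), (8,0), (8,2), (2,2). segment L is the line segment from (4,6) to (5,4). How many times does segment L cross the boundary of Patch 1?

The segment lies entirely outside Patch 1 and never meets its boundary.

0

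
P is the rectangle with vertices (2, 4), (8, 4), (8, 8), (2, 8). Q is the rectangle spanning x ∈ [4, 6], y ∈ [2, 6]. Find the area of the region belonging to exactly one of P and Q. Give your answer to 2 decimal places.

|P∩Q|: x∈[4,6], y∈[4,6] → 2·2 = 4.
|P △ Q| = |P| + |Q| − 2·|P∩Q| = 24 + 8 − 8 = 24.00.

24.00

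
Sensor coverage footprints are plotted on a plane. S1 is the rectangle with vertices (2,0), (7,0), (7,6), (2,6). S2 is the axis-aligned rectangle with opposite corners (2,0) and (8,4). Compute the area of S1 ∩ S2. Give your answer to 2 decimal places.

|S1∩S2|: x∈[2,7], y∈[0,4] → 5·4 = 20.

20.00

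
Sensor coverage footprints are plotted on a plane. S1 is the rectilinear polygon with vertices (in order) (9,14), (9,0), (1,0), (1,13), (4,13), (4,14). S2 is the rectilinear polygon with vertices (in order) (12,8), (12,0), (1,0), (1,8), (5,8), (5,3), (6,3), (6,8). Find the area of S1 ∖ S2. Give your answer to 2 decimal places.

50.00

|S1| = 109, |S1∩S2| = 59.
|S1 ∖ S2| = |S1| − |S1∩S2| = 109 − 59 = 50.00.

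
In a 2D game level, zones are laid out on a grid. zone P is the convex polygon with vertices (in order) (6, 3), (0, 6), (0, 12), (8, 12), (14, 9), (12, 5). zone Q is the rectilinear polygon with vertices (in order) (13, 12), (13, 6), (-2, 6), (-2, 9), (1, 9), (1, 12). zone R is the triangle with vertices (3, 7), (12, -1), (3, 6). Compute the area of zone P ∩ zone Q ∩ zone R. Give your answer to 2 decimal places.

The intersection is the polygon with vertices (3,6), (3,7), (4.125,6).
By the shoelace formula its area is 0.56.

0.56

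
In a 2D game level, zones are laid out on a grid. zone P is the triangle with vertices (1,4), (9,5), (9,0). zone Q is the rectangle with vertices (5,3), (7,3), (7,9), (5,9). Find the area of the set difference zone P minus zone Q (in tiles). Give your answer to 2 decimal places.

|zone P| = 20, |zone P∩zone Q| = 3.25.
|zone P ∖ zone Q| = |zone P| − |zone P∩zone Q| = 20 − 3.25 = 16.75.

16.75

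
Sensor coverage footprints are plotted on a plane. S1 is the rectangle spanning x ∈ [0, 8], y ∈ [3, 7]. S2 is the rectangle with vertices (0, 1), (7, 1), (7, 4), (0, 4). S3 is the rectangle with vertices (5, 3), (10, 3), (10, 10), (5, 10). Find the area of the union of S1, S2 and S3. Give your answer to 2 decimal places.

By inclusion–exclusion:
Individual areas: |S1| = 32, |S2| = 21, |S3| = 35.
|S1∩S2|: x∈[0,7], y∈[3,4] → 7·1 = 7.
|S1∩S3|: x∈[5,8], y∈[3,7] → 3·4 = 12.
|S2∩S3|: x∈[5,7], y∈[3,4] → 2·1 = 2.
|S1∩S2∩S3| = 2.
|S1 ∪ S2 ∪ S3| = 88 − 21 + 2 = 69.00.

69.00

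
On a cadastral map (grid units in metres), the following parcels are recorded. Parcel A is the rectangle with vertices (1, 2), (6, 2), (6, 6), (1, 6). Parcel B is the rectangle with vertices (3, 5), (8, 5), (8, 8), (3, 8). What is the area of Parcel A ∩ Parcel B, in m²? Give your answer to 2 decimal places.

3.00

|Parcel A∩Parcel B|: x∈[3,6], y∈[5,6] → 3·1 = 3.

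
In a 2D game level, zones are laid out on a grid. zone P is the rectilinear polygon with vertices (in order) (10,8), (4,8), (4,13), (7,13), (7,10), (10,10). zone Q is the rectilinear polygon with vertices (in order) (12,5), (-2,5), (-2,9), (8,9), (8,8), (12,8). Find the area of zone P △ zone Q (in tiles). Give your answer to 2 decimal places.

|zone P| = 21, |zone Q| = 52, |zone P∩zone Q| = 4.
|zone P △ zone Q| = |zone P| + |zone Q| − 2·|zone P∩zone Q| = 21 + 52 − 8 = 65.00.

65.00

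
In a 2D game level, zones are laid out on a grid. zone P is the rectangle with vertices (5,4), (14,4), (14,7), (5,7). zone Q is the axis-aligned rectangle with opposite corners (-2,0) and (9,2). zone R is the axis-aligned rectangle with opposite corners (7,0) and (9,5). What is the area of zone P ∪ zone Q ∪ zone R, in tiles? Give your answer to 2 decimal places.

By inclusion–exclusion:
Individual areas: |zone P| = 27, |zone Q| = 22, |zone R| = 10.
|zone P∩zone Q| = 0 (no overlap).
|zone P∩zone R|: x∈[7,9], y∈[4,5] → 2·1 = 2.
|zone Q∩zone R|: x∈[7,9], y∈[0,2] → 2·2 = 4.
|zone P∩zone Q∩zone R| = 0.
|zone P ∪ zone Q ∪ zone R| = 59 − 6 + 0 = 53.00.

53.00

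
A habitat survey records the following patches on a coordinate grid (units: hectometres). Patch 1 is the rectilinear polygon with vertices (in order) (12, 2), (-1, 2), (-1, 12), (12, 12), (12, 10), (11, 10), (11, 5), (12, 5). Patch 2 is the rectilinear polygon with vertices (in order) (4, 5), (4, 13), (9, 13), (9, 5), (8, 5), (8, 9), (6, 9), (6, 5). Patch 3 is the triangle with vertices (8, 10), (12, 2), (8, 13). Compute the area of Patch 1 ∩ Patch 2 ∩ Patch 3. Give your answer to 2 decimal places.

The intersection is the polygon with vertices (9,8), (8,10), (8,12), (8.364,12), (9,10.25).
By the shoelace formula its area is 2.44.

2.44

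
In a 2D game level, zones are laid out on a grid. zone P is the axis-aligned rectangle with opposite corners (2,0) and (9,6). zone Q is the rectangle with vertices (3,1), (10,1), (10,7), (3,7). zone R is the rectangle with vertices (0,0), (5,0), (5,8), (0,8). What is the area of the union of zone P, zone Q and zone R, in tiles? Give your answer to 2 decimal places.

74.00

By inclusion–exclusion:
Individual areas: |zone P| = 42, |zone Q| = 42, |zone R| = 40.
|zone P∩zone Q|: x∈[3,9], y∈[1,6] → 6·5 = 30.
|zone P∩zone R|: x∈[2,5], y∈[0,6] → 3·6 = 18.
|zone Q∩zone R|: x∈[3,5], y∈[1,7] → 2·6 = 12.
|zone P∩zone Q∩zone R| = 10.
|zone P ∪ zone Q ∪ zone R| = 124 − 60 + 10 = 74.00.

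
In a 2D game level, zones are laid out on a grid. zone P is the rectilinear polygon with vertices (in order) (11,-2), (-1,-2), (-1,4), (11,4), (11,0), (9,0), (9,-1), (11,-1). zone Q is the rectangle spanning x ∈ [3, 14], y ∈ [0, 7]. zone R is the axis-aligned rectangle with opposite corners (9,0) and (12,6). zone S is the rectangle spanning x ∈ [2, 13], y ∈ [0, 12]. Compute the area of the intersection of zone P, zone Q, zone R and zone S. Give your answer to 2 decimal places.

8.00

The intersection is the polygon with vertices (9,0), (9,4), (11,4), (11,0).
By the shoelace formula its area is 8.00.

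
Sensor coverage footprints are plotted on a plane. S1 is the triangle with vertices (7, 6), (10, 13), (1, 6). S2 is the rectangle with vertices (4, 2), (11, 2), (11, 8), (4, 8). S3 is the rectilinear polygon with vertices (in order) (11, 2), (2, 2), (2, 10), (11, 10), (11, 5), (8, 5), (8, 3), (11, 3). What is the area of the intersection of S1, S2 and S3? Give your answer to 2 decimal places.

The intersection is the polygon with vertices (4,6), (4,8), (7.857,8), (7,6).
By the shoelace formula its area is 6.86.

6.86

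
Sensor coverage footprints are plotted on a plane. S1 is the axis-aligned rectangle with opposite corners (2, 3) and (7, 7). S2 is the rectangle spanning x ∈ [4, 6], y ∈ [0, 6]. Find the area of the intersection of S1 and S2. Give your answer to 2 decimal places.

6.00

|S1∩S2|: x∈[4,6], y∈[3,6] → 2·3 = 6.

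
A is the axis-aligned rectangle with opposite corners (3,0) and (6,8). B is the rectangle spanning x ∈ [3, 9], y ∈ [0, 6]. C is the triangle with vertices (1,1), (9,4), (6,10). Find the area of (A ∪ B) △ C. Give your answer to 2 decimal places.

29.42

|A ∪ B| = 42.
|(A ∪ B) ∩ C| = 20.5389.
|(A ∪ B) △ C| = 42 + 28.5 − 41.0778 = 29.42.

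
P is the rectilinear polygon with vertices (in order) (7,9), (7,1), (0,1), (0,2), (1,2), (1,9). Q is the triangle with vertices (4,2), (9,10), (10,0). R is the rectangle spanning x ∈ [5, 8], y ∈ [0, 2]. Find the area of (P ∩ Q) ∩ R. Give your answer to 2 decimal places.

1.33

The region (P ∩ Q) ∩ R is the polygon with vertices (5,1.667), (5,2), (7,2), (7,1).
By the shoelace formula its area is 1.33.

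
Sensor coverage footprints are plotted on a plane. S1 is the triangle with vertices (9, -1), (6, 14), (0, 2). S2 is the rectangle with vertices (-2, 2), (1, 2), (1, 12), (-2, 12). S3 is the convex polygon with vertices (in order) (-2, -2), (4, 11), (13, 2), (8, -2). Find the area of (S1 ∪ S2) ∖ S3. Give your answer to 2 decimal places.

|S1 ∪ S2| = 92.
|(S1 ∪ S2) ∩ S3| = 56.1506.
|(S1 ∪ S2) ∖ S3| = 92 − 56.1506 = 35.85.

35.85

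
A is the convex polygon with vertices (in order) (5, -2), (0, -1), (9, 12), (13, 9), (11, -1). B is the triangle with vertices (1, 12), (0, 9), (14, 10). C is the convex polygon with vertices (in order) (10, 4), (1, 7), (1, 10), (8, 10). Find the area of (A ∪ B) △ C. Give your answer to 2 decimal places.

112.37

|A ∪ B| = 116.839.
|(A ∪ B) ∩ C| = 19.4841.
|(A ∪ B) △ C| = 116.839 + 34.5 − 38.9682 = 112.37.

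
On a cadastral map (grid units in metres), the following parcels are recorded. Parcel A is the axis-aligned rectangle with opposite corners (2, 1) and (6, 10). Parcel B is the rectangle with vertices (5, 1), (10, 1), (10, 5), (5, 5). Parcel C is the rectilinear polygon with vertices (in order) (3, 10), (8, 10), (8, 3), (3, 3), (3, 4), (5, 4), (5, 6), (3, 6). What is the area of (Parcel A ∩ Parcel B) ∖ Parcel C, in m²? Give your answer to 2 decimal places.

2.00

|Parcel A ∩ Parcel B| = 4.
|(Parcel A ∩ Parcel B) ∩ Parcel C| = 2.
|(Parcel A ∩ Parcel B) ∖ Parcel C| = 4 − 2 = 2.00.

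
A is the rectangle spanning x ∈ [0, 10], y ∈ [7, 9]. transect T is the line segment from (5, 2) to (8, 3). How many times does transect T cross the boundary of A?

0

The segment lies entirely outside A and never meets its boundary.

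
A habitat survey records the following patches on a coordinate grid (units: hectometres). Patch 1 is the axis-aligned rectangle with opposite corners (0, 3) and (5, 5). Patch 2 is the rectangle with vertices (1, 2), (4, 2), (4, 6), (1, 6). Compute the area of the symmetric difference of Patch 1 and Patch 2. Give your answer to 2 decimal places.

10.00

|Patch 1∩Patch 2|: x∈[1,4], y∈[3,5] → 3·2 = 6.
|Patch 1 △ Patch 2| = |Patch 1| + |Patch 2| − 2·|Patch 1∩Patch 2| = 10 + 12 − 12 = 10.00.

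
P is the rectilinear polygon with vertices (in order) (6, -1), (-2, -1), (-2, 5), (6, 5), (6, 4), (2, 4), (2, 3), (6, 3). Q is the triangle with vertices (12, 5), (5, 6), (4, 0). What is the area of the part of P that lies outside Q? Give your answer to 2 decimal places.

|P| = 44, |P∩Q| = 5.25.
|P ∖ Q| = |P| − |P∩Q| = 44 − 5.25 = 38.75.

38.75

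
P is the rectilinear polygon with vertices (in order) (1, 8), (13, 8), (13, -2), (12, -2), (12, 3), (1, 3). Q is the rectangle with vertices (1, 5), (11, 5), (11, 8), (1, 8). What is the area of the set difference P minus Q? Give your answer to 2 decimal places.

|P| = 65, |P∩Q| = 30.
|P ∖ Q| = |P| − |P∩Q| = 65 − 30 = 35.00.

35.00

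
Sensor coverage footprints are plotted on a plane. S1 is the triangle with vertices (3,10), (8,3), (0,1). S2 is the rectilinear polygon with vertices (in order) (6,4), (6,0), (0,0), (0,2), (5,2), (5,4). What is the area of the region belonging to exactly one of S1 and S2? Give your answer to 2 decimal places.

40.08

|S1| = 33, |S2| = 14, |S1∩S2| = 3.4583.
|S1 △ S2| = |S1| + |S2| − 2·|S1∩S2| = 33 + 14 − 6.9167 = 40.08.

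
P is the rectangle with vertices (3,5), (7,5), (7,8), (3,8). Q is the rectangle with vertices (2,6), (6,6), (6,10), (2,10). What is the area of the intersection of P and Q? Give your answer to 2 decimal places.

6.00

|P∩Q|: x∈[3,6], y∈[6,8] → 3·2 = 6.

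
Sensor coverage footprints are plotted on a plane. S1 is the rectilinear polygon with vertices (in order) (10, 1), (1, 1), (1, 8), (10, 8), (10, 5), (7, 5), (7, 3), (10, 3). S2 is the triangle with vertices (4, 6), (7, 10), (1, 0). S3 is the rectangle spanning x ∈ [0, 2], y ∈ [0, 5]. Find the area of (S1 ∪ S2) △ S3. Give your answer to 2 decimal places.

59.25

|S1 ∪ S2| = 57.35.
|(S1 ∪ S2) ∩ S3| = 4.05.
|(S1 ∪ S2) △ S3| = 57.35 + 10 − 8.1 = 59.25.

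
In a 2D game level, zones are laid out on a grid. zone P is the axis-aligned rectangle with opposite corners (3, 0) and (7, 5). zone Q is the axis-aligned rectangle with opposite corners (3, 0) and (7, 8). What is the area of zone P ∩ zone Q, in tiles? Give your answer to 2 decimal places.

|zone P∩zone Q|: x∈[3,7], y∈[0,5] → 4·5 = 20.

20.00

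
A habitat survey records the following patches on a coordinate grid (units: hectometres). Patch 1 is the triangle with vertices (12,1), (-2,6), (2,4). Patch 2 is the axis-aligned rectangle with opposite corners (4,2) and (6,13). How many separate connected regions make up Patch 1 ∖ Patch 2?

2

Patch 1 ∖ Patch 2 splits into 2 disjoint pieces (area 1.0286, area 2.1714).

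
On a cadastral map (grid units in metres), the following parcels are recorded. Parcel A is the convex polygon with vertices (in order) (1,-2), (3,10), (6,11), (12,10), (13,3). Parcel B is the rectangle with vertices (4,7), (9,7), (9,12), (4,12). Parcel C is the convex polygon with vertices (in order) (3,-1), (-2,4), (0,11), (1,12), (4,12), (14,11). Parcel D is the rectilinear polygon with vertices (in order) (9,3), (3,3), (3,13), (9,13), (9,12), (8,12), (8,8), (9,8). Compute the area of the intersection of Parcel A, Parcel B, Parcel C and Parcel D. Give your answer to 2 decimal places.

The intersection is the polygon with vertices (9,7), (4,7), (4,10.333), (6,11), (8,10.667), (8,8), (9,8).
By the shoelace formula its area is 16.00.

16.00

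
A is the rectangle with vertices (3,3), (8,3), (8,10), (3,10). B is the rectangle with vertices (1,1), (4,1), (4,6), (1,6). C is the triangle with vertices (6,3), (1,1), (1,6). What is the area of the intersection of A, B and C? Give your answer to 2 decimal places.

The intersection is the polygon with vertices (3,4.8), (4,4.2), (4,3), (3,3).
By the shoelace formula its area is 1.50.

1.50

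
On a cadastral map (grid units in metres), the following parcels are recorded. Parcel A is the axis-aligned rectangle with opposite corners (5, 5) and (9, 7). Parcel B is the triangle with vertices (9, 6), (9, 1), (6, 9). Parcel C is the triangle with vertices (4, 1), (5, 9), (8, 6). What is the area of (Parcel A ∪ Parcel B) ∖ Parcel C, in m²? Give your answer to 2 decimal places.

7.10

|Parcel A ∪ Parcel B| = 12.25.
|(Parcel A ∪ Parcel B) ∩ Parcel C| = 5.15.
|(Parcel A ∪ Parcel B) ∖ Parcel C| = 12.25 − 5.15 = 7.10.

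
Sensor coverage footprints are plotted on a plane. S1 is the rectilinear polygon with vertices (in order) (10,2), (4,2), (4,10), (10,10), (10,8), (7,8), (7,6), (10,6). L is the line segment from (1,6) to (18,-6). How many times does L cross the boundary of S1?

The segment meets the boundary at (6.667,2), (4,3.882).

2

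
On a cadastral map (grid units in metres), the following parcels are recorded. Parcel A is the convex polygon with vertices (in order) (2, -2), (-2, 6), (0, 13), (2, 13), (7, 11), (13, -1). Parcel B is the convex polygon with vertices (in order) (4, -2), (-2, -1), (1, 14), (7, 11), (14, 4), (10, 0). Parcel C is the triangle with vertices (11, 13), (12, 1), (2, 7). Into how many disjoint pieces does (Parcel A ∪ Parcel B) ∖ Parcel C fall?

2

(Parcel A ∪ Parcel B) ∖ Parcel C splits into 2 disjoint pieces (area 122.396, area 5.0979).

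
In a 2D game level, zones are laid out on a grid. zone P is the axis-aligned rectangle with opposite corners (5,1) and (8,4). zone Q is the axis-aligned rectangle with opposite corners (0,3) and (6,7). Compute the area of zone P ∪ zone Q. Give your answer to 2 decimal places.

By inclusion–exclusion:
Individual areas: |zone P| = 9, |zone Q| = 24.
|zone P∩zone Q|: x∈[5,6], y∈[3,4] → 1·1 = 1.
|zone P ∪ zone Q| = 33 − 1 = 32.00.

32.00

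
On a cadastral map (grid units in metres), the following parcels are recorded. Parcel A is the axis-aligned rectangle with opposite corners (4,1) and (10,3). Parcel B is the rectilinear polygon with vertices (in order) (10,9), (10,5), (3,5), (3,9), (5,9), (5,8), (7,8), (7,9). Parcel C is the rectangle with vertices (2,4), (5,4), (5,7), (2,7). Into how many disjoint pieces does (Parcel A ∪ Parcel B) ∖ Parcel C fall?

2

(Parcel A ∪ Parcel B) ∖ Parcel C splits into 2 disjoint pieces (area 12, area 22).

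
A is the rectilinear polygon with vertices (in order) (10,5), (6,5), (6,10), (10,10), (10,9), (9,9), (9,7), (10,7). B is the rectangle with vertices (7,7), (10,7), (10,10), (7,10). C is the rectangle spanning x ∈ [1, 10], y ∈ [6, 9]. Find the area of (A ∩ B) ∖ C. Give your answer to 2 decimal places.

3.00

|A ∩ B| = 7.
|(A ∩ B) ∩ C| = 4.
|(A ∩ B) ∖ C| = 7 − 4 = 3.00.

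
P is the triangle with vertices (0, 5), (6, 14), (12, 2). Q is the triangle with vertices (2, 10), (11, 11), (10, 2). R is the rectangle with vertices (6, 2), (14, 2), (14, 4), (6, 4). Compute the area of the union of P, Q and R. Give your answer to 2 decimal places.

82.52

By inclusion–exclusion:
Individual areas: |P| = 63, |Q| = 40, |R| = 16.
|P∩Q| = 29.8018.
|P∩R| = 6.5.
|Q∩R| = 2.2222.
|P∩Q∩R| = 2.042.
|P ∪ Q ∪ R| = 119 − 38.5241 + 2.042 = 82.52.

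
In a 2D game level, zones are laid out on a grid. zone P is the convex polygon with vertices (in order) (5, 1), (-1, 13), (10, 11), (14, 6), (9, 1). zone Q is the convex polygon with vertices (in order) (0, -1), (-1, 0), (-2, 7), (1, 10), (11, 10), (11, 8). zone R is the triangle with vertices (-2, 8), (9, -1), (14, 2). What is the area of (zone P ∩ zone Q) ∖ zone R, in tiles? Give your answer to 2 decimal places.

38.91

|zone P ∩ zone Q| = 46.0933.
|(zone P ∩ zone Q) ∩ zone R| = 7.1858.
|(zone P ∩ zone Q) ∖ zone R| = 46.0933 − 7.1858 = 38.91.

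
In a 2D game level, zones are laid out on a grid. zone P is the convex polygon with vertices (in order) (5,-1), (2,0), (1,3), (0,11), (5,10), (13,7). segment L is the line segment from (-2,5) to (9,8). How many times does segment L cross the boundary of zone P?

1

The segment meets the boundary at (0.659,5.725).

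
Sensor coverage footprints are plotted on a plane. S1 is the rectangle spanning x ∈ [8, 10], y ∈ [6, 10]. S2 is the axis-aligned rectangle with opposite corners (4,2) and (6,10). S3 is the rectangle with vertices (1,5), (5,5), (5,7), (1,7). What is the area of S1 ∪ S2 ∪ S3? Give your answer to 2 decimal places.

By inclusion–exclusion:
Individual areas: |S1| = 8, |S2| = 16, |S3| = 8.
|S1∩S2| = 0 (no overlap).
|S1∩S3| = 0 (no overlap).
|S2∩S3|: x∈[4,5], y∈[5,7] → 1·2 = 2.
|S1∩S2∩S3| = 0.
|S1 ∪ S2 ∪ S3| = 32 − 2 + 0 = 30.00.

30.00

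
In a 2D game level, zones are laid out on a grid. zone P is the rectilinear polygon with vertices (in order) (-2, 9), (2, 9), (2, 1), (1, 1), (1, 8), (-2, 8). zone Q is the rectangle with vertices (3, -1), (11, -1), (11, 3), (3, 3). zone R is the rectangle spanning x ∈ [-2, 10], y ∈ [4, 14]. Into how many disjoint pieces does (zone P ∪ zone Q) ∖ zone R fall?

(zone P ∪ zone Q) ∖ zone R splits into 2 disjoint pieces (area 3, area 32).

2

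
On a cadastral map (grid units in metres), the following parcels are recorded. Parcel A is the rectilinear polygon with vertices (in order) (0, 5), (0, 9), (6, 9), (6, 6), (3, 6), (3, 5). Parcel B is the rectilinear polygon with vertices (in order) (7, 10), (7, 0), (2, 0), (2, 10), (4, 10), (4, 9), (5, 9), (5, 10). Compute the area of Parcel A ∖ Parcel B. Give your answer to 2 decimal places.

|Parcel A| = 21, |Parcel A∩Parcel B| = 13.
|Parcel A ∖ Parcel B| = |Parcel A| − |Parcel A∩Parcel B| = 21 − 13 = 8.00.

8.00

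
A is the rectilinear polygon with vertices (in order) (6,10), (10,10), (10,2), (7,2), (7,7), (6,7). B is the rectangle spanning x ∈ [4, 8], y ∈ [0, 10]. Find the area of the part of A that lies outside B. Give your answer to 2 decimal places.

16.00

|A| = 27, |A∩B| = 11.
|A ∖ B| = |A| − |A∩B| = 27 − 11 = 16.00.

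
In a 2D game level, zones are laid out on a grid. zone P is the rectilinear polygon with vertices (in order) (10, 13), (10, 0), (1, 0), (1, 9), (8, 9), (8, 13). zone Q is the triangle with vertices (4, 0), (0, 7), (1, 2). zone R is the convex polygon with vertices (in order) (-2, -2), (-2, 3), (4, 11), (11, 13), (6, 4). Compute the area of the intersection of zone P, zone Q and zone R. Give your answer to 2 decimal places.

The intersection is the polygon with vertices (3,1.75), (2.235,1.177), (1,2), (1,5.25).
By the shoelace formula its area is 3.92.

3.92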